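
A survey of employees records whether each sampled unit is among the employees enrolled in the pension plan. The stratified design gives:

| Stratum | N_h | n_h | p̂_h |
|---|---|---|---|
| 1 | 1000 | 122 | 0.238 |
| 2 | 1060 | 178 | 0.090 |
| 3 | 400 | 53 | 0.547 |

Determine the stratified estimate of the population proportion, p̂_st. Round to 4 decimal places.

p̂_st ≈ 0.2245

N = 2460; stratum weights W_h = N_h/N.
p̂_st = Σ W_h p̂_h = (1000·0.238 + 1060·0.090 + 400·0.547)/2460 = 0.22447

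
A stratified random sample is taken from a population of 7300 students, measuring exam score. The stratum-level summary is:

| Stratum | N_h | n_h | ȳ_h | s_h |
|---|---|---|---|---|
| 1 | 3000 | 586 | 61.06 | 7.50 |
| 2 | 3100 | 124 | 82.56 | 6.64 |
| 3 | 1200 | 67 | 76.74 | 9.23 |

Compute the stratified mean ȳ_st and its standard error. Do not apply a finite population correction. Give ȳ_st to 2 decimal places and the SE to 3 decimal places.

ȳ_st ≈ 72.77, SE ≈ 0.339

ȳ_st = Σ W_h ȳ_h = (3000·61.06 + 3100·82.56 + 1200·76.74)/7300 = 72.76767
V̂(ȳ_st) = Σ W_h² s_h²/n_h, with W_h = N_h/N and N = 7300:
  stratum 1: (3000/7300)²·7.50²/586 = 0.0162114
  stratum 2: (3100/7300)²·6.64²/124 = 0.0641198
  stratum 3: (1200/7300)²·9.23²/67 = 0.0343594
V̂(ȳ_st) = 0.114691
SE(ȳ_st) = √0.114691 = 0.33866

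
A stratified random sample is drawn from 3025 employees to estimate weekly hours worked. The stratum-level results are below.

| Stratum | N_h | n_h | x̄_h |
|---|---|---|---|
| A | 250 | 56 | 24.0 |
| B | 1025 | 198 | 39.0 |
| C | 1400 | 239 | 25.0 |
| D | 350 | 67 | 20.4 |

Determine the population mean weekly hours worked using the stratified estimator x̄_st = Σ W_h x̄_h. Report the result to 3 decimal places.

N = Σ N_h = 3025. Stratum weights W_h = N_h/N.
x̄_st = (250·24.0 + 1025·39.0 + 1400·25.0 + 350·20.4) / 3025 = 29.12893

x̄_st ≈ 29.129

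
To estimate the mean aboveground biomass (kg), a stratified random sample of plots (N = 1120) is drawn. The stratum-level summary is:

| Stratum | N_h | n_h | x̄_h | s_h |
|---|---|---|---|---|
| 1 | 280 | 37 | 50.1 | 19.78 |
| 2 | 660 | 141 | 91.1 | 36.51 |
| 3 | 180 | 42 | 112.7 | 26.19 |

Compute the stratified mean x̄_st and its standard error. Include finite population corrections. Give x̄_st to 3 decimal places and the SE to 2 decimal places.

x̄_st = Σ W_h x̄_h = (280·50.1 + 660·91.1 + 180·112.7)/1120 = 84.32143
V̂(x̄_st) = Σ W_h² (1 − n_h/N_h) s_h²/n_h, with W_h = N_h/N and N = 1120:
  stratum 1: (280/1120)²·(1 − 37/280)·19.78²/37 = 0.57356
  stratum 2: (660/1120)²·(1 − 141/660)·36.51²/141 = 2.58155
  stratum 3: (180/1120)²·(1 − 42/180)·26.19²/42 = 0.323398
V̂(x̄_st) = 3.4785
SE(x̄_st) = √3.4785 = 1.86507

x̄_st ≈ 84.321, SE ≈ 1.87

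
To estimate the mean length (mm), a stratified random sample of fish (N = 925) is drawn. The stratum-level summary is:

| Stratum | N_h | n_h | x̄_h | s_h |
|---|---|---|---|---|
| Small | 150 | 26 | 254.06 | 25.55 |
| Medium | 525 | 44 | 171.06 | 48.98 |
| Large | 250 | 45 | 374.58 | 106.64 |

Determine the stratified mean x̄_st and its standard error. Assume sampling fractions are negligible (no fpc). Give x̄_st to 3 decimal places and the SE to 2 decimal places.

x̄_st = Σ W_h x̄_h = (150·254.06 + 525·171.06 + 250·374.58)/925 = 239.52486
V̂(x̄_st) = Σ W_h² s_h²/n_h, with W_h = N_h/N and N = 925:
  stratum Small: (150/925)²·25.55²/26 = 0.660249
  stratum Medium: (525/925)²·48.98²/44 = 17.5639
  stratum Large: (250/925)²·106.64²/45 = 18.4597
V̂(x̄_st) = 36.6838
SE(x̄_st) = √36.6838 = 6.05672

x̄_st ≈ 239.525, SE ≈ 6.06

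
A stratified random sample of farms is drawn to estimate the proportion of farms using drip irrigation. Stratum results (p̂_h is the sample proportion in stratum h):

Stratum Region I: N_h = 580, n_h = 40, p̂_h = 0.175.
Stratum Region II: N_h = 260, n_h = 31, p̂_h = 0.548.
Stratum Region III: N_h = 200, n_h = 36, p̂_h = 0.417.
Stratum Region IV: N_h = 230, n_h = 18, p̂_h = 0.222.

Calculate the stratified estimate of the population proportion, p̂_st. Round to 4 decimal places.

p̂_st ≈ 0.2980

N = 1270; stratum weights W_h = N_h/N.
p̂_st = Σ W_h p̂_h = (580·0.175 + 260·0.548 + 200·0.417 + 230·0.222)/1270 = 0.29798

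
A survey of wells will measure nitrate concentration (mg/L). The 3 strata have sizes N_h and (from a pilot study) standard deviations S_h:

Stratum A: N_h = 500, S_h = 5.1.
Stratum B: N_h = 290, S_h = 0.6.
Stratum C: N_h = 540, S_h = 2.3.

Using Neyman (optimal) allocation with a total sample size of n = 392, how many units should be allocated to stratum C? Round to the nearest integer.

Neyman allocation: n_h = n · N_h S_h / Σ N_i S_i, with n = 392.
  stratum A: N_h·S_h = 500·5.1 = 2550.00
  stratum B: N_h·S_h = 290·0.6 = 174.00
  stratum C: N_h·S_h = 540·2.3 = 1242.00
Σ N_h S_h = 3966.00
n for stratum C = 392·1242.00/3966.00 = 122.759 → 123

123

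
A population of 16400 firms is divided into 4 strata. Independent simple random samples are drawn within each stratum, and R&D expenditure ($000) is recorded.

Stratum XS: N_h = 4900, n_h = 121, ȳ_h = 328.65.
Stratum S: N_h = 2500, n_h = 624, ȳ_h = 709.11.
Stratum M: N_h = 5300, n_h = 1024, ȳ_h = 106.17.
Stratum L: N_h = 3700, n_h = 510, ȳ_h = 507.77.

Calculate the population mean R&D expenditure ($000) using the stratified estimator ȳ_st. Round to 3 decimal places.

ȳ_st ≈ 355.159

N = Σ N_h = 16400. Stratum weights W_h = N_h/N.
ȳ_st = (4900·328.65 + 2500·709.11 + 5300·106.17 + 3700·507.77) / 16400 = 355.15915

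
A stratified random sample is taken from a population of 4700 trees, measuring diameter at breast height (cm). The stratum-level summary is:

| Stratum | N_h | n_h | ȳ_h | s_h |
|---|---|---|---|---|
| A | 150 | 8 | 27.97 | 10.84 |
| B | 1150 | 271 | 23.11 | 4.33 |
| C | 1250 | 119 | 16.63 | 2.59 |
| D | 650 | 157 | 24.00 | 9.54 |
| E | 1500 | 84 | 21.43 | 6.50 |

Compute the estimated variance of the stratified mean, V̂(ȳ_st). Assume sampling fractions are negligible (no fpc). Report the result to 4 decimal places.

V̂(ȳ_st) ≈ 0.0854

V̂(ȳ_st) = Σ W_h² s_h²/n_h, with W_h = N_h/N and N = 4700:
  stratum A: (150/4700)²·10.84²/8 = 0.0149608
  stratum B: (1150/4700)²·4.33²/271 = 0.00414197
  stratum C: (1250/4700)²·2.59²/119 = 0.00398728
  stratum D: (650/4700)²·9.54²/157 = 0.0110874
  stratum E: (1500/4700)²·6.50²/84 = 0.0512312
V̂(ȳ_st) = 0.0854086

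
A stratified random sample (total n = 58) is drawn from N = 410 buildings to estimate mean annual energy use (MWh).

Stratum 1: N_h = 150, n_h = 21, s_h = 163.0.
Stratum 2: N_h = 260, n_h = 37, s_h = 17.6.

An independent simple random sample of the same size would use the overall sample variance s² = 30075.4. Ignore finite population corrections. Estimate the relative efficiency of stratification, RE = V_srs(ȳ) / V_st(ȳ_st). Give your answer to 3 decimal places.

V̂(ȳ_st) = Σ W_h² s_h²/n_h, with W_h = N_h/N and N = 410:
  stratum 1: (150/410)²·163.0²/21 = 169.344
  stratum 2: (260/410)²·17.6²/37 = 3.36669
V_st = 172.711
V_srs = s²/n = 30075.4/58 = 518.541
Relative efficiency = V_srs / V_st = 518.541/172.711 = 3.0024

RE ≈ 3.002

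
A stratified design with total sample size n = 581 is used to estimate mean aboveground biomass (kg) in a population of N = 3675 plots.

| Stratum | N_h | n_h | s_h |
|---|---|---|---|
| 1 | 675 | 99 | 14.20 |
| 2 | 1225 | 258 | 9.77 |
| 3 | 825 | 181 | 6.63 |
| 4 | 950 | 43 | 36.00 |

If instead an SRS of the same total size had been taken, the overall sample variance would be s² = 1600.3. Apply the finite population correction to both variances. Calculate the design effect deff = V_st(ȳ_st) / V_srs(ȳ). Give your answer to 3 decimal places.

V̂(ȳ_st) = Σ W_h² (1 − n_h/N_h) s_h²/n_h, with W_h = N_h/N and N = 3675:
  stratum 1: (675/3675)²·(1 − 99/675)·14.20²/99 = 0.0586345
  stratum 2: (1225/3675)²·(1 − 258/1225)·9.77²/258 = 0.0324502
  stratum 3: (825/3675)²·(1 − 181/825)·6.63²/181 = 0.00955374
  stratum 4: (950/3675)²·(1 − 43/950)·36.00²/43 = 1.92288
V_st = 2.02352
V_srs = (1 − 581/3675)·1600.3/581 = 2.31893
deff = V_st / V_srs = 2.02352/2.31893 = 0.8726

deff ≈ 0.873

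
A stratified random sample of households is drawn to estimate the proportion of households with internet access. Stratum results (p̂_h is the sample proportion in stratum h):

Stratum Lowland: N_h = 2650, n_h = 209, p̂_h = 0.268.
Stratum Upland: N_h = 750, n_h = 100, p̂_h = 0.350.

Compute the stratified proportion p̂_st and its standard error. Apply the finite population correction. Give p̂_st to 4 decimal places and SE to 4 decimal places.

p̂_st ≈ 0.2861, SE ≈ 0.0250

N = 3400; stratum weights W_h = N_h/N.
p̂_st = Σ W_h p̂_h = (2650·0.268 + 750·0.350)/3400 = 0.28609
V̂(p̂_st) = Σ W_h² (1 − n_h/N_h) p̂_h(1−p̂_h)/(n_h−1):
  stratum Lowland: (2650/3400)²·(1 − 209/2650)·0.268·0.732/208 = 0.000527762
  stratum Upland: (750/3400)²·(1 − 100/750)·0.350·0.650/99 = 9.69088e-05
V̂(p̂_st) = 0.000624671; SE = √V̂ = 0.0249934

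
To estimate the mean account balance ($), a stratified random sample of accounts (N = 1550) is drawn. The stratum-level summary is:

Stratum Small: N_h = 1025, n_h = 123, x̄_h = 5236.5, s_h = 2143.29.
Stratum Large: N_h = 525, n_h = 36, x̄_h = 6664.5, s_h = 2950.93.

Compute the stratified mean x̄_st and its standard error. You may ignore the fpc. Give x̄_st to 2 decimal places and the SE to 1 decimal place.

x̄_st = Σ W_h x̄_h = (1025·5236.5 + 525·6664.5)/1550 = 5720.17742
V̂(x̄_st) = Σ W_h² s_h²/n_h, with W_h = N_h/N and N = 1550:
  stratum Small: (1025/1550)²·2143.29²/123 = 16332.1
  stratum Large: (525/1550)²·2950.93²/36 = 27750.5
V̂(x̄_st) = 44082.5
SE(x̄_st) = √44082.5 = 209.958

x̄_st ≈ 5720.18, SE ≈ 210.0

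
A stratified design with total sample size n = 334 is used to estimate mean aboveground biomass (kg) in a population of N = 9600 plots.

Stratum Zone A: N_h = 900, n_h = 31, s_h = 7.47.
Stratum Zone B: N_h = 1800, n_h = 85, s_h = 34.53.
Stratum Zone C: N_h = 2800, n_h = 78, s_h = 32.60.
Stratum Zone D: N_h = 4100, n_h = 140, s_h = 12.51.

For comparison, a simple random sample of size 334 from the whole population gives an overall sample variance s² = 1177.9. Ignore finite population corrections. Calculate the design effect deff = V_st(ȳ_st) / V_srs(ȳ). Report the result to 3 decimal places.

V̂(ȳ_st) = Σ W_h² s_h²/n_h, with W_h = N_h/N and N = 9600:
  stratum Zone A: (900/9600)²·7.47²/31 = 0.0158206
  stratum Zone B: (1800/9600)²·34.53²/85 = 0.493147
  stratum Zone C: (2800/9600)²·32.60²/78 = 1.15908
  stratum Zone D: (4100/9600)²·12.51²/140 = 0.203897
V_st = 1.87195
V_srs = s²/n = 1177.9/334 = 3.52665
deff = V_st / V_srs = 1.87195/3.52665 = 0.5308

deff ≈ 0.531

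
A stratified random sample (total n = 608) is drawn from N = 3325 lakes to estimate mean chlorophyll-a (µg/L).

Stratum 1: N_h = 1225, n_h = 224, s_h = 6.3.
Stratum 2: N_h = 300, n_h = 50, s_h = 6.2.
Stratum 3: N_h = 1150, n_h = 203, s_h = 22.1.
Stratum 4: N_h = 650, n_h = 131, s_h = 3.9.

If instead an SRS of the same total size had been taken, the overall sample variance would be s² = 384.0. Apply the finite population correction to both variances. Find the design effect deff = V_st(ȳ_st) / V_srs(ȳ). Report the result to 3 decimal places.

V̂(ȳ_st) = Σ W_h² (1 − n_h/N_h) s_h²/n_h, with W_h = N_h/N and N = 3325:
  stratum 1: (1225/3325)²·(1 − 224/1225)·6.3²/224 = 0.0196526
  stratum 2: (300/3325)²·(1 − 50/300)·6.2²/50 = 0.00521544
  stratum 3: (1150/3325)²·(1 − 203/1150)·22.1²/203 = 0.237003
  stratum 4: (650/3325)²·(1 − 131/650)·3.9²/131 = 0.00354287
V_st = 0.265413
V_srs = (1 − 608/3325)·384.0/608 = 0.51609
deff = V_st / V_srs = 0.265413/0.51609 = 0.5143

deff ≈ 0.514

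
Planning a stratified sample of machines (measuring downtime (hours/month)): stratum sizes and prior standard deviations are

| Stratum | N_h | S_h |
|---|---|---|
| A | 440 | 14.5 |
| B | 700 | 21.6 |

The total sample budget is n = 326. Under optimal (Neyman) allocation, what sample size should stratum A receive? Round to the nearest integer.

97

Neyman allocation: n_h = n · N_h S_h / Σ N_i S_i, with n = 326.
  stratum A: N_h·S_h = 440·14.5 = 6380.00
  stratum B: N_h·S_h = 700·21.6 = 15120.00
Σ N_h S_h = 21500.00
n for stratum A = 326·6380.00/21500.00 = 96.739 → 97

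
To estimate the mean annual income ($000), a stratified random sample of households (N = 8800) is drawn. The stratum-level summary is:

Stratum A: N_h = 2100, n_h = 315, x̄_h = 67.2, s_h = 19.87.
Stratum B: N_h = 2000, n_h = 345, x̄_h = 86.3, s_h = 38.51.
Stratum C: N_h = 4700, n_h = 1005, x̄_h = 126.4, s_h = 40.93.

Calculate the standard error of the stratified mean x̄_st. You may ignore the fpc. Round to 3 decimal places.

V̂(x̄_st) = Σ W_h² s_h²/n_h, with W_h = N_h/N and N = 8800:
  stratum A: (2100/8800)²·19.87²/315 = 0.071377
  stratum B: (2000/8800)²·38.51²/345 = 0.222036
  stratum C: (4700/8800)²·40.93²/1005 = 0.475497
V̂(x̄_st) = 0.76891
SE(x̄_st) = √0.76891 = 0.876875

SE(x̄_st) ≈ 0.877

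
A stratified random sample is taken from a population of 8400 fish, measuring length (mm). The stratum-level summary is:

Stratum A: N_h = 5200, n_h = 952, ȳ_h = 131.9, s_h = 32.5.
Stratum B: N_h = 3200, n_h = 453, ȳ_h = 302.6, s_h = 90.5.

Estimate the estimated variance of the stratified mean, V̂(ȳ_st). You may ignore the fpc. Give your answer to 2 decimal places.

V̂(ȳ_st) ≈ 3.05

V̂(ȳ_st) = Σ W_h² s_h²/n_h, with W_h = N_h/N and N = 8400:
  stratum A: (5200/8400)²·32.5²/952 = 0.425185
  stratum B: (3200/8400)²·90.5²/453 = 2.62386
V̂(ȳ_st) = 3.04904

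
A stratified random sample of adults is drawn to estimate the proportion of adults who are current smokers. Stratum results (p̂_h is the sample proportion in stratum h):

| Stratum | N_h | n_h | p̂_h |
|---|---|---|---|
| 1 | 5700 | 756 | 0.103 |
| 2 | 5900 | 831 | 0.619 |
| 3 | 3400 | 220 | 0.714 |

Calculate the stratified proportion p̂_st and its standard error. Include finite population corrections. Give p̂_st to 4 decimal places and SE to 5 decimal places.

p̂_st ≈ 0.4445, SE ≈ 0.00989

N = 15000; stratum weights W_h = N_h/N.
p̂_st = Σ W_h p̂_h = (5700·0.103 + 5900·0.619 + 3400·0.714)/15000 = 0.44445
V̂(p̂_st) = Σ W_h² (1 − n_h/N_h) p̂_h(1−p̂_h)/(n_h−1):
  stratum 1: (5700/15000)²·(1 − 756/5700)·0.103·0.897/755 = 1.53269e-05
  stratum 2: (5900/15000)²·(1 − 831/5900)·0.619·0.381/830 = 3.77685e-05
  stratum 3: (3400/15000)²·(1 − 220/3400)·0.714·0.286/219 = 4.48068e-05
V̂(p̂_st) = 9.79021e-05; SE = √V̂ = 0.00989455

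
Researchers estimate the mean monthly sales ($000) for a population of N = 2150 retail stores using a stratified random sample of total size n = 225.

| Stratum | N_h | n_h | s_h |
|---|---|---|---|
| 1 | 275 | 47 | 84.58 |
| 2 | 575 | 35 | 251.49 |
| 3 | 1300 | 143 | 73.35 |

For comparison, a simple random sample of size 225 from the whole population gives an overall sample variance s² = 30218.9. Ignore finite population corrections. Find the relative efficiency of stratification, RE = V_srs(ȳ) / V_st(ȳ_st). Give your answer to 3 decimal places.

V̂(ȳ_st) = Σ W_h² s_h²/n_h, with W_h = N_h/N and N = 2150:
  stratum 1: (275/2150)²·84.58²/47 = 2.49015
  stratum 2: (575/2150)²·251.49²/35 = 129.25
  stratum 3: (1300/2150)²·73.35²/143 = 13.7554
V_st = 145.496
V_srs = s²/n = 30218.9/225 = 134.306
Relative efficiency = V_srs / V_st = 134.306/145.496 = 0.9231

RE ≈ 0.923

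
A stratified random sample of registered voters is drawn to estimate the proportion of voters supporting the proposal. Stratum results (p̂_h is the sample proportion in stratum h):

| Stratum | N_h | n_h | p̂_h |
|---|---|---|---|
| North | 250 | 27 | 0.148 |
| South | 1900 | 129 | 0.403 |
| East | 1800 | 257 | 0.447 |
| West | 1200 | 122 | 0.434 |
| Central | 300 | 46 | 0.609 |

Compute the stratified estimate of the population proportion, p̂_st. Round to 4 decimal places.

N = 5450; stratum weights W_h = N_h/N.
p̂_st = Σ W_h p̂_h = (250·0.148 + 1900·0.403 + 1800·0.447 + 1200·0.434 + 300·0.609)/5450 = 0.42400

p̂_st ≈ 0.4240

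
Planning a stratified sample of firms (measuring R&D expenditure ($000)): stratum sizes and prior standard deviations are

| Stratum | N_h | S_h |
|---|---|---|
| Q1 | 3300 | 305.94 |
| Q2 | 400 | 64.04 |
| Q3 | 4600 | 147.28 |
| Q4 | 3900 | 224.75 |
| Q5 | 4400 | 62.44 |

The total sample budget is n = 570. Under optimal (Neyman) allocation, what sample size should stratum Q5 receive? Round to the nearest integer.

55

Neyman allocation: n_h = n · N_h S_h / Σ N_i S_i, with n = 570.
  stratum Q1: N_h·S_h = 3300·305.94 = 1009602.00
  stratum Q2: N_h·S_h = 400·64.04 = 25616.00
  stratum Q3: N_h·S_h = 4600·147.28 = 677488.00
  stratum Q4: N_h·S_h = 3900·224.75 = 876525.00
  stratum Q5: N_h·S_h = 4400·62.44 = 274736.00
Σ N_h S_h = 2863967.00
n for stratum Q5 = 570·274736.00/2863967.00 = 54.679 → 55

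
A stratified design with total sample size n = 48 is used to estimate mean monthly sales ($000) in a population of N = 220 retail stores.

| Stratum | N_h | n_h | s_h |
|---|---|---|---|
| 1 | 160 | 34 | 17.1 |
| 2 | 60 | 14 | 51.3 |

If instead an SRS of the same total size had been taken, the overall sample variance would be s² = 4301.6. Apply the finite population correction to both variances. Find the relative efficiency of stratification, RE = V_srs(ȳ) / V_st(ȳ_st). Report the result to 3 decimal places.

RE ≈ 4.899

V̂(ȳ_st) = Σ W_h² (1 − n_h/N_h) s_h²/n_h, with W_h = N_h/N and N = 220:
  stratum 1: (160/220)²·(1 − 34/160)·17.1²/34 = 3.58227
  stratum 2: (60/220)²·(1 − 14/60)·51.3²/14 = 10.7194
V_st = 14.3017
V_srs = (1 − 48/220)·4301.6/48 = 70.0639
Relative efficiency = V_srs / V_st = 70.0639/14.3017 = 4.8990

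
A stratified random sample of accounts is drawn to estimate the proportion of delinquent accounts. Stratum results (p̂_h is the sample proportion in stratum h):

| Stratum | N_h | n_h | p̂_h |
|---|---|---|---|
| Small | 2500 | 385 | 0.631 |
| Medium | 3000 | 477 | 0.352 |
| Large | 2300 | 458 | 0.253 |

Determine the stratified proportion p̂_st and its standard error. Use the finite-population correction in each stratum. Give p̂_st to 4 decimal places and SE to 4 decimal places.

N = 7800; stratum weights W_h = N_h/N.
p̂_st = Σ W_h p̂_h = (2500·0.631 + 3000·0.352 + 2300·0.253)/7800 = 0.41223
V̂(p̂_st) = Σ W_h² (1 − n_h/N_h) p̂_h(1−p̂_h)/(n_h−1):
  stratum Small: (2500/7800)²·(1 − 385/2500)·0.631·0.369/384 = 5.2697e-05
  stratum Medium: (3000/7800)²·(1 − 477/3000)·0.352·0.648/476 = 5.96156e-05
  stratum Large: (2300/7800)²·(1 − 458/2300)·0.253·0.747/457 = 2.87974e-05
V̂(p̂_st) = 0.00014111; SE = √V̂ = 0.011879

p̂_st ≈ 0.4122, SE ≈ 0.0119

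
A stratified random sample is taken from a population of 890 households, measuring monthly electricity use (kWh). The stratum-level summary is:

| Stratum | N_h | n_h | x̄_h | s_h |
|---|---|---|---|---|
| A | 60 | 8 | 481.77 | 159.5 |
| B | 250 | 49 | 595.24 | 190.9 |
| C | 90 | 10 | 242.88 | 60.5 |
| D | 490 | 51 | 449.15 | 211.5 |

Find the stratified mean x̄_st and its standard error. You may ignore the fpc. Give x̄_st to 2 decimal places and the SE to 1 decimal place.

x̄_st = Σ W_h x̄_h = (60·481.77 + 250·595.24 + 90·242.88 + 490·449.15)/890 = 471.52685
V̂(x̄_st) = Σ W_h² s_h²/n_h, with W_h = N_h/N and N = 890:
  stratum A: (60/890)²·159.5²/8 = 14.4529
  stratum B: (250/890)²·190.9²/49 = 58.6835
  stratum C: (90/890)²·60.5²/10 = 3.74296
  stratum D: (490/890)²·211.5²/51 = 265.866
V̂(x̄_st) = 342.745
SE(x̄_st) = √342.745 = 18.5134

x̄_st ≈ 471.53, SE ≈ 18.5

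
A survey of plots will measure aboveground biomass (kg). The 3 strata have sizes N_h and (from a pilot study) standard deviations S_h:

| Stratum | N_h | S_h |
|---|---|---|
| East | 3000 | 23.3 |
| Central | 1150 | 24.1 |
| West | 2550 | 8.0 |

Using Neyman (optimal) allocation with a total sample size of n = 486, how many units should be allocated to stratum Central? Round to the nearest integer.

114

Neyman allocation: n_h = n · N_h S_h / Σ N_i S_i, with n = 486.
  stratum East: N_h·S_h = 3000·23.3 = 69900.00
  stratum Central: N_h·S_h = 1150·24.1 = 27715.00
  stratum West: N_h·S_h = 2550·8.0 = 20400.00
Σ N_h S_h = 118015.00
n for stratum Central = 486·27715.00/118015.00 = 114.134 → 114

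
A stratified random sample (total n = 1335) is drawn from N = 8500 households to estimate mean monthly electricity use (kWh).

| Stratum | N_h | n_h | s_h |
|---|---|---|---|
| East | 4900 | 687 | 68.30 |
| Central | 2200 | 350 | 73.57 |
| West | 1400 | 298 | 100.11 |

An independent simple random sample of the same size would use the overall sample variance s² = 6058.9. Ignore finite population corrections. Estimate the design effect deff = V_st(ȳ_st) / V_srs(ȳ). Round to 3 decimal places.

deff ≈ 0.926

V̂(ȳ_st) = Σ W_h² s_h²/n_h, with W_h = N_h/N and N = 8500:
  stratum East: (4900/8500)²·68.30²/687 = 2.25652
  stratum Central: (2200/8500)²·73.57²/350 = 1.03596
  stratum West: (1400/8500)²·100.11²/298 = 0.91234
V_st = 4.20481
V_srs = s²/n = 6058.9/1335 = 4.5385
deff = V_st / V_srs = 4.20481/4.5385 = 0.9265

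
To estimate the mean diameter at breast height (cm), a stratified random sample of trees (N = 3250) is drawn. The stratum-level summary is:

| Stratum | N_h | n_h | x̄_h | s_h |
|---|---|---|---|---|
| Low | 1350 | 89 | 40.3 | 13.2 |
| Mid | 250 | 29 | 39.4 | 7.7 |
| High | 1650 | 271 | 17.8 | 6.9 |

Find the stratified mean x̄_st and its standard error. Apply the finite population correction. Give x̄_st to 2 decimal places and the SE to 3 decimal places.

x̄_st ≈ 28.81, SE ≈ 0.603

x̄_st = Σ W_h x̄_h = (1350·40.3 + 250·39.4 + 1650·17.8)/3250 = 28.80769
V̂(x̄_st) = Σ W_h² (1 − n_h/N_h) s_h²/n_h, with W_h = N_h/N and N = 3250:
  stratum Low: (1350/3250)²·(1 − 89/1350)·13.2²/89 = 0.31553
  stratum Mid: (250/3250)²·(1 − 29/250)·7.7²/29 = 0.0106942
  stratum High: (1650/3250)²·(1 − 271/1650)·6.9²/271 = 0.0378452
V̂(x̄_st) = 0.364069
SE(x̄_st) = √0.364069 = 0.603381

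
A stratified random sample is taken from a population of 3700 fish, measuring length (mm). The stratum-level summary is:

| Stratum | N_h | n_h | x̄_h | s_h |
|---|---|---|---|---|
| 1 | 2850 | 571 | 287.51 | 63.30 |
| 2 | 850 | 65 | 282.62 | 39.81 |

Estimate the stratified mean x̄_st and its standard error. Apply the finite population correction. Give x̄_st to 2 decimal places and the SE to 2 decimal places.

x̄_st ≈ 286.39, SE ≈ 2.13

x̄_st = Σ W_h x̄_h = (2850·287.51 + 850·282.62)/3700 = 286.38662
V̂(x̄_st) = Σ W_h² (1 − n_h/N_h) s_h²/n_h, with W_h = N_h/N and N = 3700:
  stratum 1: (2850/3700)²·(1 − 571/2850)·63.30²/571 = 3.32933
  stratum 2: (850/3700)²·(1 − 65/850)·39.81²/65 = 1.18838
V̂(x̄_st) = 4.51771
SE(x̄_st) = √4.51771 = 2.12549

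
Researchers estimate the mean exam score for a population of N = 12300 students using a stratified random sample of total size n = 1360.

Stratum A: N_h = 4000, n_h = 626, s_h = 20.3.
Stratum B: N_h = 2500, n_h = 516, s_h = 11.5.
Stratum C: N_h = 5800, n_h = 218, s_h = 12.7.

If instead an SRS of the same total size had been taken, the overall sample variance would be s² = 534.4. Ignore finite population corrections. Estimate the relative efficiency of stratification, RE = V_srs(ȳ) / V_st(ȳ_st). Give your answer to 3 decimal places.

V̂(ȳ_st) = Σ W_h² s_h²/n_h, with W_h = N_h/N and N = 12300:
  stratum A: (4000/12300)²·20.3²/626 = 0.069619
  stratum B: (2500/12300)²·11.5²/516 = 0.010588
  stratum C: (5800/12300)²·12.7²/218 = 0.164512
V_st = 0.244719
V_srs = s²/n = 534.4/1360 = 0.392941
Relative efficiency = V_srs / V_st = 0.392941/0.244719 = 1.6057

RE ≈ 1.606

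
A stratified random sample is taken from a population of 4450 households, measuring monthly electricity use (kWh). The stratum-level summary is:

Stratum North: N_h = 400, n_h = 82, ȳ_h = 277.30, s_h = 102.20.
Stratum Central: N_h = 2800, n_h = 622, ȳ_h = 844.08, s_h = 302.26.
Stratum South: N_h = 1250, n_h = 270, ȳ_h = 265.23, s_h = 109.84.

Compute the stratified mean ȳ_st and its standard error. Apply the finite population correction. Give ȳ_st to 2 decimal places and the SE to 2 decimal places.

ȳ_st ≈ 630.54, SE ≈ 6.99

ȳ_st = Σ W_h ȳ_h = (400·277.30 + 2800·844.08 + 1250·265.23)/4450 = 630.53517
V̂(ȳ_st) = Σ W_h² (1 − n_h/N_h) s_h²/n_h, with W_h = N_h/N and N = 4450:
  stratum North: (400/4450)²·(1 − 82/400)·102.20²/82 = 0.818192
  stratum Central: (2800/4450)²·(1 − 622/2800)·302.26²/622 = 45.2342
  stratum South: (1250/4450)²·(1 − 270/1250)·109.84²/270 = 2.76422
V̂(ȳ_st) = 48.8166
SE(ȳ_st) = √48.8166 = 6.98689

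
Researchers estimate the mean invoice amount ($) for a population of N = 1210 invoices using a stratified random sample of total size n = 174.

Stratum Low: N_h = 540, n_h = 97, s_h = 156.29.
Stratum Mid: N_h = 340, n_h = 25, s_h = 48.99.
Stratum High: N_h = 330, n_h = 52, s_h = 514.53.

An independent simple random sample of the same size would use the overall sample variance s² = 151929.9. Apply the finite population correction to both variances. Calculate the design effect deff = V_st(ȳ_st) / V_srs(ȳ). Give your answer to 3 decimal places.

V̂(ȳ_st) = Σ W_h² (1 − n_h/N_h) s_h²/n_h, with W_h = N_h/N and N = 1210:
  stratum Low: (540/1210)²·(1 − 97/540)·156.29²/97 = 41.145
  stratum Mid: (340/1210)²·(1 − 25/340)·48.99²/25 = 7.02253
  stratum High: (330/1210)²·(1 − 52/330)·514.53²/52 = 319.011
V_st = 367.179
V_srs = (1 − 174/1210)·151929.9/174 = 747.598
deff = V_st / V_srs = 367.179/747.598 = 0.4911

deff ≈ 0.491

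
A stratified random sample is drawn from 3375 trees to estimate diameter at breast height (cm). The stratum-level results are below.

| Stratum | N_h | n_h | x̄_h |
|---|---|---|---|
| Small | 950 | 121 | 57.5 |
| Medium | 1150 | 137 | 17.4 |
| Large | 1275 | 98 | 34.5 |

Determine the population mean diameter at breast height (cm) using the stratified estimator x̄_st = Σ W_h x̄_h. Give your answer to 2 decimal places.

N = Σ N_h = 3375. Stratum weights W_h = N_h/N.
x̄_st = (950·57.5 + 1150·17.4 + 1275·34.5) / 3375 = 35.1474

x̄_st ≈ 35.15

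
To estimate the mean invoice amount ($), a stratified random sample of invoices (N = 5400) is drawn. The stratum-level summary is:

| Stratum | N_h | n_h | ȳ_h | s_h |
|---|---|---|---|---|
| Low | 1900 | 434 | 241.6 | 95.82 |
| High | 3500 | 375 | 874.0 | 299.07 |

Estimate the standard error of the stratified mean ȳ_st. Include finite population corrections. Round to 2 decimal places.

V̂(ȳ_st) = Σ W_h² (1 − n_h/N_h) s_h²/n_h, with W_h = N_h/N and N = 5400:
  stratum Low: (1900/5400)²·(1 − 434/1900)·95.82²/434 = 2.0208
  stratum High: (3500/5400)²·(1 − 375/3500)·299.07²/375 = 89.4633
V̂(ȳ_st) = 91.4841
SE(ȳ_st) = √91.4841 = 9.56473

SE(ȳ_st) ≈ 9.56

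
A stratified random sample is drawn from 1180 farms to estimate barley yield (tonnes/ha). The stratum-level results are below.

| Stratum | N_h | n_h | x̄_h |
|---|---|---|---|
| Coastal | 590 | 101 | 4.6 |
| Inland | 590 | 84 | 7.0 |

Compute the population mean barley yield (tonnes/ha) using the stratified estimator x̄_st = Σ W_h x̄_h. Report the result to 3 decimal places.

N = Σ N_h = 1180. Stratum weights W_h = N_h/N.
x̄_st = (590·4.6 + 590·7.0) / 1180 = 5.80000

x̄_st ≈ 5.800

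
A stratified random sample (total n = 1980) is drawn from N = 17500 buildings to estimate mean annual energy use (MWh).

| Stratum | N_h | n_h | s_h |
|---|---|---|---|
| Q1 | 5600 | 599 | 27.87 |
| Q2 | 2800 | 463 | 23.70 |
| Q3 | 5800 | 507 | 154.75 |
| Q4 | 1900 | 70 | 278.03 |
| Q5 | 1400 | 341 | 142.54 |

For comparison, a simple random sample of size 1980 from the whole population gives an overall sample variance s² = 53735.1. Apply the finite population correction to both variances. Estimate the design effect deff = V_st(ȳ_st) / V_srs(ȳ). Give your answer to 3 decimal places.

deff ≈ 0.736

V̂(ȳ_st) = Σ W_h² (1 − n_h/N_h) s_h²/n_h, with W_h = N_h/N and N = 17500:
  stratum Q1: (5600/17500)²·(1 − 599/5600)·27.87²/599 = 0.118581
  stratum Q2: (2800/17500)²·(1 − 463/2800)·23.70²/463 = 0.0259213
  stratum Q3: (5800/17500)²·(1 − 507/5800)·154.75²/507 = 4.73486
  stratum Q4: (1900/17500)²·(1 − 70/1900)·278.03²/70 = 12.5376
  stratum Q5: (1400/17500)²·(1 − 341/1400)·142.54²/341 = 0.288448
V_st = 17.7054
V_srs = (1 − 1980/17500)·53735.1/1980 = 24.0684
deff = V_st / V_srs = 17.7054/24.0684 = 0.7356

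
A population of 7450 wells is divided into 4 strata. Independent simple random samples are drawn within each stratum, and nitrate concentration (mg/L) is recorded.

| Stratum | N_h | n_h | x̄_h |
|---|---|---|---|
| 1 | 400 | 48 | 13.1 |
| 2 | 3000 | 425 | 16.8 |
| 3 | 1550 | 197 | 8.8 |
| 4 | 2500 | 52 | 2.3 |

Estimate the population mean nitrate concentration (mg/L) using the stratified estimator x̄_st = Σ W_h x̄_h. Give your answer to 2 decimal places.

x̄_st ≈ 10.07

N = Σ N_h = 7450. Stratum weights W_h = N_h/N.
x̄_st = (400·13.1 + 3000·16.8 + 1550·8.8 + 2500·2.3) / 7450 = 10.0711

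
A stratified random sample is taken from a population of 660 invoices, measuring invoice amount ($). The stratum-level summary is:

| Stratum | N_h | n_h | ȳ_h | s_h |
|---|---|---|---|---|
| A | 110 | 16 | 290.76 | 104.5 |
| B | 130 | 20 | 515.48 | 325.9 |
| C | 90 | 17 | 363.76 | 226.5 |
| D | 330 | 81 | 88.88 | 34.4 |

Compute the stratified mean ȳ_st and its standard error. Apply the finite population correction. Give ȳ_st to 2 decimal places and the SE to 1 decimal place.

ȳ_st = Σ W_h ȳ_h = (110·290.76 + 130·515.48 + 90·363.76 + 330·88.88)/660 = 244.03758
V̂(ȳ_st) = Σ W_h² (1 − n_h/N_h) s_h²/n_h, with W_h = N_h/N and N = 660:
  stratum A: (110/660)²·(1 − 16/110)·104.5²/16 = 16.2011
  stratum B: (130/660)²·(1 − 20/130)·325.9²/20 = 174.336
  stratum C: (90/660)²·(1 − 17/90)·226.5²/17 = 45.5161
  stratum D: (330/660)²·(1 − 81/330)·34.4²/81 = 2.75586
V̂(ȳ_st) = 238.809
SE(ȳ_st) = √238.809 = 15.4534

ȳ_st ≈ 244.04, SE ≈ 15.5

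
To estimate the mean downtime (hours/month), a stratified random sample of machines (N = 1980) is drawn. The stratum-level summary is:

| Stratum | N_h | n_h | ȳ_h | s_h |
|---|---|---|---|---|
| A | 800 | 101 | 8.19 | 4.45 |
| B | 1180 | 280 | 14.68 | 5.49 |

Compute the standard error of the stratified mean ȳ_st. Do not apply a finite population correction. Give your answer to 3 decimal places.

SE(ȳ_st) ≈ 0.265

V̂(ȳ_st) = Σ W_h² s_h²/n_h, with W_h = N_h/N and N = 1980:
  stratum A: (800/1980)²·4.45²/101 = 0.0320072
  stratum B: (1180/1980)²·5.49²/280 = 0.0382314
V̂(ȳ_st) = 0.0702386
SE(ȳ_st) = √0.0702386 = 0.265026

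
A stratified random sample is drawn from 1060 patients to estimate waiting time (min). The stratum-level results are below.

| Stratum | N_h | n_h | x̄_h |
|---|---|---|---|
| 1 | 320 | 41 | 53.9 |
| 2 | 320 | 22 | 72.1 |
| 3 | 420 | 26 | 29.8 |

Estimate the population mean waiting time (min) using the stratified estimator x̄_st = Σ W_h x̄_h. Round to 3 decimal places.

N = Σ N_h = 1060. Stratum weights W_h = N_h/N.
x̄_st = (320·53.9 + 320·72.1 + 420·29.8) / 1060 = 49.84528

x̄_st ≈ 49.845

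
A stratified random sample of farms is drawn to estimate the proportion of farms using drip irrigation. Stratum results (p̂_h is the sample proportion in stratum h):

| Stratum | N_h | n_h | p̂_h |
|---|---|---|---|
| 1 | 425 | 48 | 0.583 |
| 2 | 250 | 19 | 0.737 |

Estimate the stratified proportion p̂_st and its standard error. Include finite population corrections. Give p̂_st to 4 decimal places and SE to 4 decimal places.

p̂_st ≈ 0.6400, SE ≈ 0.0564

N = 675; stratum weights W_h = N_h/N.
p̂_st = Σ W_h p̂_h = (425·0.583 + 250·0.737)/675 = 0.64004
V̂(p̂_st) = Σ W_h² (1 − n_h/N_h) p̂_h(1−p̂_h)/(n_h−1):
  stratum 1: (425/675)²·(1 − 48/425)·0.583·0.417/47 = 0.00181899
  stratum 2: (250/675)²·(1 − 19/250)·0.737·0.263/18 = 0.00136488
V̂(p̂_st) = 0.00318387; SE = √V̂ = 0.0564258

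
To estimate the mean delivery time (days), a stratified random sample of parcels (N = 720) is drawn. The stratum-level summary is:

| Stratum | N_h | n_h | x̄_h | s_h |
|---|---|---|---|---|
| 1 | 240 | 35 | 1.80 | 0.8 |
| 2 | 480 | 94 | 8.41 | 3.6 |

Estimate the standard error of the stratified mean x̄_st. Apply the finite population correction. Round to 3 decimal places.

V̂(x̄_st) = Σ W_h² (1 − n_h/N_h) s_h²/n_h, with W_h = N_h/N and N = 720:
  stratum 1: (240/720)²·(1 − 35/240)·0.8²/35 = 0.00173545
  stratum 2: (480/720)²·(1 − 94/480)·3.6²/94 = 0.0492766
V̂(x̄_st) = 0.051012
SE(x̄_st) = √0.051012 = 0.225858

SE(x̄_st) ≈ 0.226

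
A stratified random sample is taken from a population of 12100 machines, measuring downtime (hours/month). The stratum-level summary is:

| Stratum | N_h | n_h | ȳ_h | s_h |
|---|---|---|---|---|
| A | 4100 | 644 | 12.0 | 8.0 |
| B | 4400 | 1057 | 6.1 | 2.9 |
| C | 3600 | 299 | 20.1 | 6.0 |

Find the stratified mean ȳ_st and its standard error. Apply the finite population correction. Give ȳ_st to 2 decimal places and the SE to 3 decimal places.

ȳ_st ≈ 12.26, SE ≈ 0.142

ȳ_st = Σ W_h ȳ_h = (4100·12.0 + 4400·6.1 + 3600·20.1)/12100 = 12.26446
V̂(ȳ_st) = Σ W_h² (1 − n_h/N_h) s_h²/n_h, with W_h = N_h/N and N = 12100:
  stratum A: (4100/12100)²·(1 − 644/4100)·8.0²/644 = 0.00961792
  stratum B: (4400/12100)²·(1 − 1057/4400)·2.9²/1057 = 0.000799354
  stratum C: (3600/12100)²·(1 − 299/3600)·6.0²/299 = 0.00977257
V̂(ȳ_st) = 0.0201898
SE(ȳ_st) = √0.0201898 = 0.142091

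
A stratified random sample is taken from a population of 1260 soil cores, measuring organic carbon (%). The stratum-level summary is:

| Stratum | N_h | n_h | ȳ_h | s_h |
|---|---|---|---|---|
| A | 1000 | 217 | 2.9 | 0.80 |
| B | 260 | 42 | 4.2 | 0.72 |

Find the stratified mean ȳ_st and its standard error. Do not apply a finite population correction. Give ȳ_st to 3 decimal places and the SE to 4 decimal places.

ȳ_st = Σ W_h ȳ_h = (1000·2.9 + 260·4.2)/1260 = 3.16825
V̂(ȳ_st) = Σ W_h² s_h²/n_h, with W_h = N_h/N and N = 1260:
  stratum A: (1000/1260)²·0.80²/217 = 0.00185772
  stratum B: (260/1260)²·0.72²/42 = 0.000525559
V̂(ȳ_st) = 0.00238327
SE(ȳ_st) = √0.00238327 = 0.0488188

ȳ_st ≈ 3.168, SE ≈ 0.0488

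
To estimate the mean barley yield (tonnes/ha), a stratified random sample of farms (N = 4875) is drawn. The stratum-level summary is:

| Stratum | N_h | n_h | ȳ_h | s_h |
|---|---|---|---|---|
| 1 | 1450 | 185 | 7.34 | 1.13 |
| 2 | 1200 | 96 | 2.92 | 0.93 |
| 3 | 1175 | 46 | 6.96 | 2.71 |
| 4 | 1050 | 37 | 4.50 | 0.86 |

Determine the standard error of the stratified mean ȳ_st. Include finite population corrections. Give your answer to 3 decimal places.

SE(ȳ_st) ≈ 0.104

V̂(ȳ_st) = Σ W_h² (1 − n_h/N_h) s_h²/n_h, with W_h = N_h/N and N = 4875:
  stratum 1: (1450/4875)²·(1 − 185/1450)·1.13²/185 = 0.000532714
  stratum 2: (1200/4875)²·(1 − 96/1200)·0.93²/96 = 0.000502222
  stratum 3: (1175/4875)²·(1 − 46/1175)·2.71²/46 = 0.00891176
  stratum 4: (1050/4875)²·(1 − 37/1050)·0.86²/37 = 0.000894633
V̂(ȳ_st) = 0.0108413
SE(ȳ_st) = √0.0108413 = 0.104122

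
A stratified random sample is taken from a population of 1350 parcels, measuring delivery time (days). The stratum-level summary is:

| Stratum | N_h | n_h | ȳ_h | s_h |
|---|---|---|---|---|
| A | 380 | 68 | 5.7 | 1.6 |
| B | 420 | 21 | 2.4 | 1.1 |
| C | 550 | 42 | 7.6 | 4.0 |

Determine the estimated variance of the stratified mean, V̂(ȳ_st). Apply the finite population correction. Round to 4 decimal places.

V̂(ȳ_st) = Σ W_h² (1 − n_h/N_h) s_h²/n_h, with W_h = N_h/N and N = 1350:
  stratum A: (380/1350)²·(1 − 68/380)·1.6²/68 = 0.00244907
  stratum B: (420/1350)²·(1 − 21/420)·1.1²/21 = 0.00529811
  stratum C: (550/1350)²·(1 − 42/550)·4.0²/42 = 0.0584022
V̂(ȳ_st) = 0.0661494

V̂(ȳ_st) ≈ 0.0661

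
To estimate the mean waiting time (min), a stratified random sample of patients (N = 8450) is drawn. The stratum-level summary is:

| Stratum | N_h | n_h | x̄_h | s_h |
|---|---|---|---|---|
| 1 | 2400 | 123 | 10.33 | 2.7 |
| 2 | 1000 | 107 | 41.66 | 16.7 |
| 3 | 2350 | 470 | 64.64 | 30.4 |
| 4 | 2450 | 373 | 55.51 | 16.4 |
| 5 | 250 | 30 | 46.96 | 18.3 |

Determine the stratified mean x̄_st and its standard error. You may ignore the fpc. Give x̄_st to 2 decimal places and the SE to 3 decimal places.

x̄_st = Σ W_h x̄_h = (2400·10.33 + 1000·41.66 + 2350·64.64 + 2450·55.51 + 250·46.96)/8450 = 43.32491
V̂(x̄_st) = Σ W_h² s_h²/n_h, with W_h = N_h/N and N = 8450:
  stratum 1: (2400/8450)²·2.7²/123 = 0.00478114
  stratum 2: (1000/8450)²·16.7²/107 = 0.0365036
  stratum 3: (2350/8450)²·30.4²/470 = 0.15208
  stratum 4: (2450/8450)²·16.4²/373 = 0.0606174
  stratum 5: (250/8450)²·18.3²/30 = 0.00977119
V̂(x̄_st) = 0.263753
SE(x̄_st) = √0.263753 = 0.513569

x̄_st ≈ 43.32, SE ≈ 0.514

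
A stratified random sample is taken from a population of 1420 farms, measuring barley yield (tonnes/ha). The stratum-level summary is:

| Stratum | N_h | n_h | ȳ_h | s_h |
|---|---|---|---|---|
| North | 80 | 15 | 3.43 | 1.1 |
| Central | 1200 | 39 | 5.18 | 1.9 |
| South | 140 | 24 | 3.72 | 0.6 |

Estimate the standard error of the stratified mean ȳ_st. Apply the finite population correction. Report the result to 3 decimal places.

SE(ȳ_st) ≈ 0.254

V̂(ȳ_st) = Σ W_h² (1 − n_h/N_h) s_h²/n_h, with W_h = N_h/N and N = 1420:
  stratum North: (80/1420)²·(1 − 15/80)·1.1²/15 = 0.000208028
  stratum Central: (1200/1420)²·(1 − 39/1200)·1.9²/39 = 0.0639557
  stratum South: (140/1420)²·(1 − 24/140)·0.6²/24 = 0.000120809
V̂(ȳ_st) = 0.0642846
SE(ȳ_st) = √0.0642846 = 0.253544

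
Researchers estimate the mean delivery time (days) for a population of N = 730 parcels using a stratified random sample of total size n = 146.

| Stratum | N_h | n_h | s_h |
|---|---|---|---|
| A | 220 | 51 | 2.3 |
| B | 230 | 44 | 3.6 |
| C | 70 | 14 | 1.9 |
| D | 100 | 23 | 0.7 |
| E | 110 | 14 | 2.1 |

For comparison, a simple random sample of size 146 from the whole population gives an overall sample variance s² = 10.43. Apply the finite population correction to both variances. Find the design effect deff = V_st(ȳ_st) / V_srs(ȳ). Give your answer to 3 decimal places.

V̂(ȳ_st) = Σ W_h² (1 − n_h/N_h) s_h²/n_h, with W_h = N_h/N and N = 730:
  stratum A: (220/730)²·(1 − 51/220)·2.3²/51 = 0.00723684
  stratum B: (230/730)²·(1 − 44/230)·3.6²/44 = 0.0236454
  stratum C: (70/730)²·(1 − 14/70)·1.9²/14 = 0.00189679
  stratum D: (100/730)²·(1 − 23/100)·0.7²/23 = 0.000307832
  stratum E: (110/730)²·(1 − 14/110)·2.1²/14 = 0.00624207
V_st = 0.039329
V_srs = (1 − 146/730)·10.43/146 = 0.0571507
deff = V_st / V_srs = 0.039329/0.0571507 = 0.6882

deff ≈ 0.688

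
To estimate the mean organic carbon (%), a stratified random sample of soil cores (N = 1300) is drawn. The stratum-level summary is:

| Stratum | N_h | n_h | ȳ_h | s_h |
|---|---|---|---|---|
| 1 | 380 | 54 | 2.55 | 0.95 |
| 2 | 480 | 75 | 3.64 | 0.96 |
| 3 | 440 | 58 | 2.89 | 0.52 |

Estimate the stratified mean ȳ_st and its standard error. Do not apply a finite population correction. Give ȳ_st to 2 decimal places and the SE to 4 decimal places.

ȳ_st = Σ W_h ȳ_h = (380·2.55 + 480·3.64 + 440·2.89)/1300 = 3.06754
V̂(ȳ_st) = Σ W_h² s_h²/n_h, with W_h = N_h/N and N = 1300:
  stratum 1: (380/1300)²·0.95²/54 = 0.00142802
  stratum 2: (480/1300)²·0.96²/75 = 0.00167524
  stratum 3: (440/1300)²·0.52²/58 = 0.000534069
V̂(ȳ_st) = 0.00363733
SE(ȳ_st) = √0.00363733 = 0.0603103

ȳ_st ≈ 3.07, SE ≈ 0.0603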